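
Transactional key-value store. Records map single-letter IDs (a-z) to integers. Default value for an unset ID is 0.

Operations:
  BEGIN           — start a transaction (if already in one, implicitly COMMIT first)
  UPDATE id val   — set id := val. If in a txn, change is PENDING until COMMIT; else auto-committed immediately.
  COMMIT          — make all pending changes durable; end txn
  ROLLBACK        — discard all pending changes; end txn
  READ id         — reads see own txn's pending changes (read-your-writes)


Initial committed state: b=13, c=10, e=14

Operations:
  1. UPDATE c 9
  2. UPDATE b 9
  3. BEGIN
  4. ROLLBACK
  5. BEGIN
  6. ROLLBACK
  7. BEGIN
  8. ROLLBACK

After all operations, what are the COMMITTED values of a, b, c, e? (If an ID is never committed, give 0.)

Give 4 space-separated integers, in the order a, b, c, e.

Initial committed: {b=13, c=10, e=14}
Op 1: UPDATE c=9 (auto-commit; committed c=9)
Op 2: UPDATE b=9 (auto-commit; committed b=9)
Op 3: BEGIN: in_txn=True, pending={}
Op 4: ROLLBACK: discarded pending []; in_txn=False
Op 5: BEGIN: in_txn=True, pending={}
Op 6: ROLLBACK: discarded pending []; in_txn=False
Op 7: BEGIN: in_txn=True, pending={}
Op 8: ROLLBACK: discarded pending []; in_txn=False
Final committed: {b=9, c=9, e=14}

Answer: 0 9 9 14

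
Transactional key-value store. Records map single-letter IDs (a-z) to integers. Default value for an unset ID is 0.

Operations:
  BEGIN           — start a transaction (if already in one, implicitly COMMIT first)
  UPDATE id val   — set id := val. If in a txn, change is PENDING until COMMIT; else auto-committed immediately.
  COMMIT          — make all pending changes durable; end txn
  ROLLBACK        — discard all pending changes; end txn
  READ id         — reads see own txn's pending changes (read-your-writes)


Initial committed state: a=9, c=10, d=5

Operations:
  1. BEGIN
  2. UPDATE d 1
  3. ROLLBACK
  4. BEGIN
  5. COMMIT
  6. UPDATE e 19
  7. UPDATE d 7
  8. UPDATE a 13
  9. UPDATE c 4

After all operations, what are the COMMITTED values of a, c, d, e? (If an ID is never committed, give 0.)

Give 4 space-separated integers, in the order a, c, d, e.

Answer: 13 4 7 19

Derivation:
Initial committed: {a=9, c=10, d=5}
Op 1: BEGIN: in_txn=True, pending={}
Op 2: UPDATE d=1 (pending; pending now {d=1})
Op 3: ROLLBACK: discarded pending ['d']; in_txn=False
Op 4: BEGIN: in_txn=True, pending={}
Op 5: COMMIT: merged [] into committed; committed now {a=9, c=10, d=5}
Op 6: UPDATE e=19 (auto-commit; committed e=19)
Op 7: UPDATE d=7 (auto-commit; committed d=7)
Op 8: UPDATE a=13 (auto-commit; committed a=13)
Op 9: UPDATE c=4 (auto-commit; committed c=4)
Final committed: {a=13, c=4, d=7, e=19}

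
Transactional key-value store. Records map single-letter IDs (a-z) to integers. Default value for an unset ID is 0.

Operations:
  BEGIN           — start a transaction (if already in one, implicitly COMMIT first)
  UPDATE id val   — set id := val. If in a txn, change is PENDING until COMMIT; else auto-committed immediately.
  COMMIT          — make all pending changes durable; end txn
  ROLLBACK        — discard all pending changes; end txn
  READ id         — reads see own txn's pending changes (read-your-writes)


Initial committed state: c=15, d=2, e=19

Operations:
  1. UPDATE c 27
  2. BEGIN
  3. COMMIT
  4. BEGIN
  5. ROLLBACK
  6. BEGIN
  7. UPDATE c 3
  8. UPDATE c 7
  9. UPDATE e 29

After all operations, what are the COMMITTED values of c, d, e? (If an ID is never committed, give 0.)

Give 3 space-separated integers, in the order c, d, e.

Initial committed: {c=15, d=2, e=19}
Op 1: UPDATE c=27 (auto-commit; committed c=27)
Op 2: BEGIN: in_txn=True, pending={}
Op 3: COMMIT: merged [] into committed; committed now {c=27, d=2, e=19}
Op 4: BEGIN: in_txn=True, pending={}
Op 5: ROLLBACK: discarded pending []; in_txn=False
Op 6: BEGIN: in_txn=True, pending={}
Op 7: UPDATE c=3 (pending; pending now {c=3})
Op 8: UPDATE c=7 (pending; pending now {c=7})
Op 9: UPDATE e=29 (pending; pending now {c=7, e=29})
Final committed: {c=27, d=2, e=19}

Answer: 27 2 19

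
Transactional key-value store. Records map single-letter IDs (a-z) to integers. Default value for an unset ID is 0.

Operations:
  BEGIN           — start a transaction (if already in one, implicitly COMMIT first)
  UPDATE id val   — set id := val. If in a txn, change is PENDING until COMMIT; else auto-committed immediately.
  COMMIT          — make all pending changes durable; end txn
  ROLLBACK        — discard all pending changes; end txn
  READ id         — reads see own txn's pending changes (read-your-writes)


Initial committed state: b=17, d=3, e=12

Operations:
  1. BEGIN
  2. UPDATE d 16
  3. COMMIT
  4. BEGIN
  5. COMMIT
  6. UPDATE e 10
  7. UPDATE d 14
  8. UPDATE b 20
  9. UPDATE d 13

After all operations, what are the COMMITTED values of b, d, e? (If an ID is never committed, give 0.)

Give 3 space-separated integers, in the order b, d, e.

Initial committed: {b=17, d=3, e=12}
Op 1: BEGIN: in_txn=True, pending={}
Op 2: UPDATE d=16 (pending; pending now {d=16})
Op 3: COMMIT: merged ['d'] into committed; committed now {b=17, d=16, e=12}
Op 4: BEGIN: in_txn=True, pending={}
Op 5: COMMIT: merged [] into committed; committed now {b=17, d=16, e=12}
Op 6: UPDATE e=10 (auto-commit; committed e=10)
Op 7: UPDATE d=14 (auto-commit; committed d=14)
Op 8: UPDATE b=20 (auto-commit; committed b=20)
Op 9: UPDATE d=13 (auto-commit; committed d=13)
Final committed: {b=20, d=13, e=10}

Answer: 20 13 10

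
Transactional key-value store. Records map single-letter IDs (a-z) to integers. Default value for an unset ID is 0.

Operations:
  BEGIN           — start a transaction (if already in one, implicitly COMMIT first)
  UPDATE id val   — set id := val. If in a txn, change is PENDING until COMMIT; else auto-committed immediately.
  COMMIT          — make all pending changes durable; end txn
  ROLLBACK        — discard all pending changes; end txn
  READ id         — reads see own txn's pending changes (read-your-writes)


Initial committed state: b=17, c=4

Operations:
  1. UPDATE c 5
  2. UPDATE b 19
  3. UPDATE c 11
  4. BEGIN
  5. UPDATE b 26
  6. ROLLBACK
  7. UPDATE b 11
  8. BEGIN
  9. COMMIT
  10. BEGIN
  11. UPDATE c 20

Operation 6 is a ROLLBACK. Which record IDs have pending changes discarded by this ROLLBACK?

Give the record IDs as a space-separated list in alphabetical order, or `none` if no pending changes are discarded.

Answer: b

Derivation:
Initial committed: {b=17, c=4}
Op 1: UPDATE c=5 (auto-commit; committed c=5)
Op 2: UPDATE b=19 (auto-commit; committed b=19)
Op 3: UPDATE c=11 (auto-commit; committed c=11)
Op 4: BEGIN: in_txn=True, pending={}
Op 5: UPDATE b=26 (pending; pending now {b=26})
Op 6: ROLLBACK: discarded pending ['b']; in_txn=False
Op 7: UPDATE b=11 (auto-commit; committed b=11)
Op 8: BEGIN: in_txn=True, pending={}
Op 9: COMMIT: merged [] into committed; committed now {b=11, c=11}
Op 10: BEGIN: in_txn=True, pending={}
Op 11: UPDATE c=20 (pending; pending now {c=20})
ROLLBACK at op 6 discards: ['b']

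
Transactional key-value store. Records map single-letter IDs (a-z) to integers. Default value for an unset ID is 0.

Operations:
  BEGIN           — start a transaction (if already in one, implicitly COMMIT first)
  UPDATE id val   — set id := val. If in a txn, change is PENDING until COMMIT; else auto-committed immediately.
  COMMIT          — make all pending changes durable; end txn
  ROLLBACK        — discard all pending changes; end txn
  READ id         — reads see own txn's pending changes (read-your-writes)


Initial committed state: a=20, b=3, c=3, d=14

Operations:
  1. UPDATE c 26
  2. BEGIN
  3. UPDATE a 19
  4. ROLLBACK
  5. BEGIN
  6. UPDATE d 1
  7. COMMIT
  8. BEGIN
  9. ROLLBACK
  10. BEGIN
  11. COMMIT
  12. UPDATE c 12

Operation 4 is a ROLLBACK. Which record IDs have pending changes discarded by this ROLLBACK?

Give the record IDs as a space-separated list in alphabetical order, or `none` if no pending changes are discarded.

Answer: a

Derivation:
Initial committed: {a=20, b=3, c=3, d=14}
Op 1: UPDATE c=26 (auto-commit; committed c=26)
Op 2: BEGIN: in_txn=True, pending={}
Op 3: UPDATE a=19 (pending; pending now {a=19})
Op 4: ROLLBACK: discarded pending ['a']; in_txn=False
Op 5: BEGIN: in_txn=True, pending={}
Op 6: UPDATE d=1 (pending; pending now {d=1})
Op 7: COMMIT: merged ['d'] into committed; committed now {a=20, b=3, c=26, d=1}
Op 8: BEGIN: in_txn=True, pending={}
Op 9: ROLLBACK: discarded pending []; in_txn=False
Op 10: BEGIN: in_txn=True, pending={}
Op 11: COMMIT: merged [] into committed; committed now {a=20, b=3, c=26, d=1}
Op 12: UPDATE c=12 (auto-commit; committed c=12)
ROLLBACK at op 4 discards: ['a']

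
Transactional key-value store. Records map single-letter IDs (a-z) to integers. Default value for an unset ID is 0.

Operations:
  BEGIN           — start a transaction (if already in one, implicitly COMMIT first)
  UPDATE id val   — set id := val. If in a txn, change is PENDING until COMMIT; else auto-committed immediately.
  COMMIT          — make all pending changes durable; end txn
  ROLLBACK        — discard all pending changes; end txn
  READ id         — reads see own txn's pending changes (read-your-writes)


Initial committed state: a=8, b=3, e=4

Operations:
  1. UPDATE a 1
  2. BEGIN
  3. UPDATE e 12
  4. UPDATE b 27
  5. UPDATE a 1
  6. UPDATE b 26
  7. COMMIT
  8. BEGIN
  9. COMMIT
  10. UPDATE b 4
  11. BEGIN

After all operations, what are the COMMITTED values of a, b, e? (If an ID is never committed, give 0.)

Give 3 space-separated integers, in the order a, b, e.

Initial committed: {a=8, b=3, e=4}
Op 1: UPDATE a=1 (auto-commit; committed a=1)
Op 2: BEGIN: in_txn=True, pending={}
Op 3: UPDATE e=12 (pending; pending now {e=12})
Op 4: UPDATE b=27 (pending; pending now {b=27, e=12})
Op 5: UPDATE a=1 (pending; pending now {a=1, b=27, e=12})
Op 6: UPDATE b=26 (pending; pending now {a=1, b=26, e=12})
Op 7: COMMIT: merged ['a', 'b', 'e'] into committed; committed now {a=1, b=26, e=12}
Op 8: BEGIN: in_txn=True, pending={}
Op 9: COMMIT: merged [] into committed; committed now {a=1, b=26, e=12}
Op 10: UPDATE b=4 (auto-commit; committed b=4)
Op 11: BEGIN: in_txn=True, pending={}
Final committed: {a=1, b=4, e=12}

Answer: 1 4 12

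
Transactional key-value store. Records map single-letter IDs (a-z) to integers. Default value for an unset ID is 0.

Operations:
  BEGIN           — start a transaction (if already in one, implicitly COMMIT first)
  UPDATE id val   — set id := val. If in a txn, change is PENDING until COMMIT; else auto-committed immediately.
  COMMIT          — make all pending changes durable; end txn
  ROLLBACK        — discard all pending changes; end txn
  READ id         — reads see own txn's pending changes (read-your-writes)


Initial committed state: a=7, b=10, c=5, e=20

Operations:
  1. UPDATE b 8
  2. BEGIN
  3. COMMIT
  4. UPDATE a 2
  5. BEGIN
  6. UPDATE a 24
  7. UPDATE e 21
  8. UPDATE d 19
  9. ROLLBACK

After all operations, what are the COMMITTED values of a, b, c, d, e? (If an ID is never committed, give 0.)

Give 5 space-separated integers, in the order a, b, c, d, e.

Initial committed: {a=7, b=10, c=5, e=20}
Op 1: UPDATE b=8 (auto-commit; committed b=8)
Op 2: BEGIN: in_txn=True, pending={}
Op 3: COMMIT: merged [] into committed; committed now {a=7, b=8, c=5, e=20}
Op 4: UPDATE a=2 (auto-commit; committed a=2)
Op 5: BEGIN: in_txn=True, pending={}
Op 6: UPDATE a=24 (pending; pending now {a=24})
Op 7: UPDATE e=21 (pending; pending now {a=24, e=21})
Op 8: UPDATE d=19 (pending; pending now {a=24, d=19, e=21})
Op 9: ROLLBACK: discarded pending ['a', 'd', 'e']; in_txn=False
Final committed: {a=2, b=8, c=5, e=20}

Answer: 2 8 5 0 20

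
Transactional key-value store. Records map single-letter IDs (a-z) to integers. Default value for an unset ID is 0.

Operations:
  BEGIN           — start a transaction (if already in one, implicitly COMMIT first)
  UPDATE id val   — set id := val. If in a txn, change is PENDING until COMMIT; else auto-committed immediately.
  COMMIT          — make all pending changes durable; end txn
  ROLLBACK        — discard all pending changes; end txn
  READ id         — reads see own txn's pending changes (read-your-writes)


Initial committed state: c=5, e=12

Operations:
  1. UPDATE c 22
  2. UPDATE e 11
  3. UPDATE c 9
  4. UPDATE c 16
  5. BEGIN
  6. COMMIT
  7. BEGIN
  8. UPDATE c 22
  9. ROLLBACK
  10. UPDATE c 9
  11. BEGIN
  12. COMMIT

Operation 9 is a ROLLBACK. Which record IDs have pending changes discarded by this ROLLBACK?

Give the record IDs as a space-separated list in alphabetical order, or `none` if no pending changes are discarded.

Initial committed: {c=5, e=12}
Op 1: UPDATE c=22 (auto-commit; committed c=22)
Op 2: UPDATE e=11 (auto-commit; committed e=11)
Op 3: UPDATE c=9 (auto-commit; committed c=9)
Op 4: UPDATE c=16 (auto-commit; committed c=16)
Op 5: BEGIN: in_txn=True, pending={}
Op 6: COMMIT: merged [] into committed; committed now {c=16, e=11}
Op 7: BEGIN: in_txn=True, pending={}
Op 8: UPDATE c=22 (pending; pending now {c=22})
Op 9: ROLLBACK: discarded pending ['c']; in_txn=False
Op 10: UPDATE c=9 (auto-commit; committed c=9)
Op 11: BEGIN: in_txn=True, pending={}
Op 12: COMMIT: merged [] into committed; committed now {c=9, e=11}
ROLLBACK at op 9 discards: ['c']

Answer: c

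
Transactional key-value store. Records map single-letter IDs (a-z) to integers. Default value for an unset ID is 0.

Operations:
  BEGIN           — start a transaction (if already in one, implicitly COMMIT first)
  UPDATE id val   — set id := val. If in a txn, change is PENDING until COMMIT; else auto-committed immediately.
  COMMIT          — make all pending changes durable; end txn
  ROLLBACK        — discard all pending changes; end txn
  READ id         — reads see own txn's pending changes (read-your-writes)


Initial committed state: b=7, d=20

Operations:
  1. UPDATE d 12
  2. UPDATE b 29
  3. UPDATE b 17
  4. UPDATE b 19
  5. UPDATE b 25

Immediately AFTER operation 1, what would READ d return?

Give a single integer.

Initial committed: {b=7, d=20}
Op 1: UPDATE d=12 (auto-commit; committed d=12)
After op 1: visible(d) = 12 (pending={}, committed={b=7, d=12})

Answer: 12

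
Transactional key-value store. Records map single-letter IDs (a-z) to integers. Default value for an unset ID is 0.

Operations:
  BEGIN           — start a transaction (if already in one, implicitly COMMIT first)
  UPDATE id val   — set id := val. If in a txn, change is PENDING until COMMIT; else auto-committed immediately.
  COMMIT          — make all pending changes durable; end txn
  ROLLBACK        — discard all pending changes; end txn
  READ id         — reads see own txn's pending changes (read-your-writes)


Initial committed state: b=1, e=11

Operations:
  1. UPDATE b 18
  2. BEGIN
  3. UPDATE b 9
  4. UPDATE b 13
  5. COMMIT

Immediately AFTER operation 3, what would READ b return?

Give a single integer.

Initial committed: {b=1, e=11}
Op 1: UPDATE b=18 (auto-commit; committed b=18)
Op 2: BEGIN: in_txn=True, pending={}
Op 3: UPDATE b=9 (pending; pending now {b=9})
After op 3: visible(b) = 9 (pending={b=9}, committed={b=18, e=11})

Answer: 9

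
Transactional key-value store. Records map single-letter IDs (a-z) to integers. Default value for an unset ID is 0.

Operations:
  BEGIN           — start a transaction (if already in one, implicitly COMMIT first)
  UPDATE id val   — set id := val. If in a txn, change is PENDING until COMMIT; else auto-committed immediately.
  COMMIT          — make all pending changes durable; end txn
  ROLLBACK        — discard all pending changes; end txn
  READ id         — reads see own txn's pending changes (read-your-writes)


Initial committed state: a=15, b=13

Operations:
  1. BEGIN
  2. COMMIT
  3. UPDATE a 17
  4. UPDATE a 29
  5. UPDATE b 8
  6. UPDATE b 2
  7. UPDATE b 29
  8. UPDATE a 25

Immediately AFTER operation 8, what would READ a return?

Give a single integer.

Answer: 25

Derivation:
Initial committed: {a=15, b=13}
Op 1: BEGIN: in_txn=True, pending={}
Op 2: COMMIT: merged [] into committed; committed now {a=15, b=13}
Op 3: UPDATE a=17 (auto-commit; committed a=17)
Op 4: UPDATE a=29 (auto-commit; committed a=29)
Op 5: UPDATE b=8 (auto-commit; committed b=8)
Op 6: UPDATE b=2 (auto-commit; committed b=2)
Op 7: UPDATE b=29 (auto-commit; committed b=29)
Op 8: UPDATE a=25 (auto-commit; committed a=25)
After op 8: visible(a) = 25 (pending={}, committed={a=25, b=29})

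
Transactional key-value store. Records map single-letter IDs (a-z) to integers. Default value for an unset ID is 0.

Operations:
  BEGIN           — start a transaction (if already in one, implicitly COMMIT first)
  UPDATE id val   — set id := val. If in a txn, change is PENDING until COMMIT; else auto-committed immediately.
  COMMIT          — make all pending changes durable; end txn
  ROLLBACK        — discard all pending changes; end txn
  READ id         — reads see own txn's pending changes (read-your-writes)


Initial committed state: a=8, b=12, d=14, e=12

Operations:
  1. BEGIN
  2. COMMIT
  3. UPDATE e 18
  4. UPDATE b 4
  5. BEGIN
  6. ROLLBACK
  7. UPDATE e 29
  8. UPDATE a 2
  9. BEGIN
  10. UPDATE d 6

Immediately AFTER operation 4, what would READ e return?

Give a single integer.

Answer: 18

Derivation:
Initial committed: {a=8, b=12, d=14, e=12}
Op 1: BEGIN: in_txn=True, pending={}
Op 2: COMMIT: merged [] into committed; committed now {a=8, b=12, d=14, e=12}
Op 3: UPDATE e=18 (auto-commit; committed e=18)
Op 4: UPDATE b=4 (auto-commit; committed b=4)
After op 4: visible(e) = 18 (pending={}, committed={a=8, b=4, d=14, e=18})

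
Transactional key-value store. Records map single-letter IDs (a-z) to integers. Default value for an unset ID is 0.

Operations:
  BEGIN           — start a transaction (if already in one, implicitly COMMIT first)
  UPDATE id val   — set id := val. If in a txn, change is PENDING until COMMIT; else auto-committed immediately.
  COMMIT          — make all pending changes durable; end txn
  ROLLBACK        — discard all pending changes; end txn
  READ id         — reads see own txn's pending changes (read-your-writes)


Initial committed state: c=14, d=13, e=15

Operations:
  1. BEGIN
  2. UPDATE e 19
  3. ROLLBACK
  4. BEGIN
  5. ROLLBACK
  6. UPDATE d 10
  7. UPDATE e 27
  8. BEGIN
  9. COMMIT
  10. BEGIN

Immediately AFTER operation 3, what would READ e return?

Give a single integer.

Answer: 15

Derivation:
Initial committed: {c=14, d=13, e=15}
Op 1: BEGIN: in_txn=True, pending={}
Op 2: UPDATE e=19 (pending; pending now {e=19})
Op 3: ROLLBACK: discarded pending ['e']; in_txn=False
After op 3: visible(e) = 15 (pending={}, committed={c=14, d=13, e=15})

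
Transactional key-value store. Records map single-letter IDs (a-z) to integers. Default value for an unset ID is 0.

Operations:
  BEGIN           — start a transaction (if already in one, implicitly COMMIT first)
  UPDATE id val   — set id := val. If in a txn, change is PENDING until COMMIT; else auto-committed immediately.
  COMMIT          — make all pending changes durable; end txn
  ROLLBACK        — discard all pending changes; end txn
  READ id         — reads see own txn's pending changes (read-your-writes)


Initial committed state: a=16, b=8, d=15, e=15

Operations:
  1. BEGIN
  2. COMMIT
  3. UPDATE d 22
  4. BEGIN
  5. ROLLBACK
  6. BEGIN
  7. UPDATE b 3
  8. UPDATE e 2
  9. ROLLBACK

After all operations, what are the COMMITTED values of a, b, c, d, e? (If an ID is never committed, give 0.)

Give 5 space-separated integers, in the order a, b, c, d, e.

Initial committed: {a=16, b=8, d=15, e=15}
Op 1: BEGIN: in_txn=True, pending={}
Op 2: COMMIT: merged [] into committed; committed now {a=16, b=8, d=15, e=15}
Op 3: UPDATE d=22 (auto-commit; committed d=22)
Op 4: BEGIN: in_txn=True, pending={}
Op 5: ROLLBACK: discarded pending []; in_txn=False
Op 6: BEGIN: in_txn=True, pending={}
Op 7: UPDATE b=3 (pending; pending now {b=3})
Op 8: UPDATE e=2 (pending; pending now {b=3, e=2})
Op 9: ROLLBACK: discarded pending ['b', 'e']; in_txn=False
Final committed: {a=16, b=8, d=22, e=15}

Answer: 16 8 0 22 15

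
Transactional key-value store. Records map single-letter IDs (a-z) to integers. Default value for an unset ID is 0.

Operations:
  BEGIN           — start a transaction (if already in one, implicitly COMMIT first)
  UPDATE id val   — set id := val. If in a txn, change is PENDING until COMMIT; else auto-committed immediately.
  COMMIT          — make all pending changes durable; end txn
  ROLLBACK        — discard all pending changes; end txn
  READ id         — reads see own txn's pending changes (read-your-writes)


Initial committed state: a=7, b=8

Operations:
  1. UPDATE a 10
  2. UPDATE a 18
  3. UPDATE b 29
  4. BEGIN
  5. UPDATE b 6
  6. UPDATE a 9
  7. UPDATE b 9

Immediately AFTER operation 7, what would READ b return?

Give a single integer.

Initial committed: {a=7, b=8}
Op 1: UPDATE a=10 (auto-commit; committed a=10)
Op 2: UPDATE a=18 (auto-commit; committed a=18)
Op 3: UPDATE b=29 (auto-commit; committed b=29)
Op 4: BEGIN: in_txn=True, pending={}
Op 5: UPDATE b=6 (pending; pending now {b=6})
Op 6: UPDATE a=9 (pending; pending now {a=9, b=6})
Op 7: UPDATE b=9 (pending; pending now {a=9, b=9})
After op 7: visible(b) = 9 (pending={a=9, b=9}, committed={a=18, b=29})

Answer: 9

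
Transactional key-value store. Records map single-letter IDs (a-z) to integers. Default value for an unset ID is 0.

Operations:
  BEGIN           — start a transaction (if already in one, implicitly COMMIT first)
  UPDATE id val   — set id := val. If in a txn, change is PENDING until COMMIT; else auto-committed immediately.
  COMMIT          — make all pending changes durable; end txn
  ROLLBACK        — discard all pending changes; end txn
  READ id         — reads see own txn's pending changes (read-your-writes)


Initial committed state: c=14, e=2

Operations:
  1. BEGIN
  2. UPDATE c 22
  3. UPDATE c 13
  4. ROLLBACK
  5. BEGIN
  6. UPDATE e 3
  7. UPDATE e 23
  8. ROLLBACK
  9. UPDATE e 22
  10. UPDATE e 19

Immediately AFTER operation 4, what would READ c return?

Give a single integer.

Answer: 14

Derivation:
Initial committed: {c=14, e=2}
Op 1: BEGIN: in_txn=True, pending={}
Op 2: UPDATE c=22 (pending; pending now {c=22})
Op 3: UPDATE c=13 (pending; pending now {c=13})
Op 4: ROLLBACK: discarded pending ['c']; in_txn=False
After op 4: visible(c) = 14 (pending={}, committed={c=14, e=2})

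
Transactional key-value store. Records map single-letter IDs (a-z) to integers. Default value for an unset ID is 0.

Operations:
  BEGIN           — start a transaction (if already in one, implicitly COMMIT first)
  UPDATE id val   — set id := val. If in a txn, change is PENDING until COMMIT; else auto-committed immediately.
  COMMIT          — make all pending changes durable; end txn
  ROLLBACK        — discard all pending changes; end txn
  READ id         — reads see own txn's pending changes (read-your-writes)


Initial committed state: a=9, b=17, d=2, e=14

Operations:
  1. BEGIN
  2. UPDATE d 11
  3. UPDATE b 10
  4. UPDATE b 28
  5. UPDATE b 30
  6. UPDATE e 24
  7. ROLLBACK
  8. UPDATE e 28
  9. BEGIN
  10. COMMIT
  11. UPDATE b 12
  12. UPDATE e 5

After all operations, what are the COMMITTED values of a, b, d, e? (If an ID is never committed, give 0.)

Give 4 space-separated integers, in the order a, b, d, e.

Initial committed: {a=9, b=17, d=2, e=14}
Op 1: BEGIN: in_txn=True, pending={}
Op 2: UPDATE d=11 (pending; pending now {d=11})
Op 3: UPDATE b=10 (pending; pending now {b=10, d=11})
Op 4: UPDATE b=28 (pending; pending now {b=28, d=11})
Op 5: UPDATE b=30 (pending; pending now {b=30, d=11})
Op 6: UPDATE e=24 (pending; pending now {b=30, d=11, e=24})
Op 7: ROLLBACK: discarded pending ['b', 'd', 'e']; in_txn=False
Op 8: UPDATE e=28 (auto-commit; committed e=28)
Op 9: BEGIN: in_txn=True, pending={}
Op 10: COMMIT: merged [] into committed; committed now {a=9, b=17, d=2, e=28}
Op 11: UPDATE b=12 (auto-commit; committed b=12)
Op 12: UPDATE e=5 (auto-commit; committed e=5)
Final committed: {a=9, b=12, d=2, e=5}

Answer: 9 12 2 5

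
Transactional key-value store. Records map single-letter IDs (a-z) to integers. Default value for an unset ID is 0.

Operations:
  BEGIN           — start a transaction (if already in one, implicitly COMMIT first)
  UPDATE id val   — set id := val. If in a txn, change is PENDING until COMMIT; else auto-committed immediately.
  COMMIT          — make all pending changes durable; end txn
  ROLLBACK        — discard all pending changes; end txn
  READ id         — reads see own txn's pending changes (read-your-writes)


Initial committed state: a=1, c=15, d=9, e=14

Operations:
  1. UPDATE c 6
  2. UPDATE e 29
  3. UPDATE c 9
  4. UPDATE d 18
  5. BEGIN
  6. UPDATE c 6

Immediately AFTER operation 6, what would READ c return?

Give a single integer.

Answer: 6

Derivation:
Initial committed: {a=1, c=15, d=9, e=14}
Op 1: UPDATE c=6 (auto-commit; committed c=6)
Op 2: UPDATE e=29 (auto-commit; committed e=29)
Op 3: UPDATE c=9 (auto-commit; committed c=9)
Op 4: UPDATE d=18 (auto-commit; committed d=18)
Op 5: BEGIN: in_txn=True, pending={}
Op 6: UPDATE c=6 (pending; pending now {c=6})
After op 6: visible(c) = 6 (pending={c=6}, committed={a=1, c=9, d=18, e=29})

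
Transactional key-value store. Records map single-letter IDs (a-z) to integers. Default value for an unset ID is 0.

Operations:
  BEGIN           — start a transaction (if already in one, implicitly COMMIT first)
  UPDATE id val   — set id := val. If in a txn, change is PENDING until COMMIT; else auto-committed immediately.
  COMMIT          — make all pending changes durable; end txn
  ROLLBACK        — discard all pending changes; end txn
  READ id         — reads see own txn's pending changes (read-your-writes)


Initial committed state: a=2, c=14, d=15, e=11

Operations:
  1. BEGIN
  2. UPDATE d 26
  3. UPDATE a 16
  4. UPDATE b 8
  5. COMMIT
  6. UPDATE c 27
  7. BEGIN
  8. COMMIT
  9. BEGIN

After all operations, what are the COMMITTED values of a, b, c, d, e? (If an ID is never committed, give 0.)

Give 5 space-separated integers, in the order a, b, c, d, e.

Answer: 16 8 27 26 11

Derivation:
Initial committed: {a=2, c=14, d=15, e=11}
Op 1: BEGIN: in_txn=True, pending={}
Op 2: UPDATE d=26 (pending; pending now {d=26})
Op 3: UPDATE a=16 (pending; pending now {a=16, d=26})
Op 4: UPDATE b=8 (pending; pending now {a=16, b=8, d=26})
Op 5: COMMIT: merged ['a', 'b', 'd'] into committed; committed now {a=16, b=8, c=14, d=26, e=11}
Op 6: UPDATE c=27 (auto-commit; committed c=27)
Op 7: BEGIN: in_txn=True, pending={}
Op 8: COMMIT: merged [] into committed; committed now {a=16, b=8, c=27, d=26, e=11}
Op 9: BEGIN: in_txn=True, pending={}
Final committed: {a=16, b=8, c=27, d=26, e=11}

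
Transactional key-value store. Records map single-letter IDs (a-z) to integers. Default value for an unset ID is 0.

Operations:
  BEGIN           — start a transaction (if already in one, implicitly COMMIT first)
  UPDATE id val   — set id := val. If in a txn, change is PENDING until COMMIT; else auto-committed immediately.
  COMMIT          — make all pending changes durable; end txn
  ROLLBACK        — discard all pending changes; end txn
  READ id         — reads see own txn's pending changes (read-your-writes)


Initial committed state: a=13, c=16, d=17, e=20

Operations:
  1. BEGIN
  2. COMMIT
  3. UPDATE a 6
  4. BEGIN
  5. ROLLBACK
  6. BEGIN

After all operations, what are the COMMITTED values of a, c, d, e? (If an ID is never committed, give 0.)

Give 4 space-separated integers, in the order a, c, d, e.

Answer: 6 16 17 20

Derivation:
Initial committed: {a=13, c=16, d=17, e=20}
Op 1: BEGIN: in_txn=True, pending={}
Op 2: COMMIT: merged [] into committed; committed now {a=13, c=16, d=17, e=20}
Op 3: UPDATE a=6 (auto-commit; committed a=6)
Op 4: BEGIN: in_txn=True, pending={}
Op 5: ROLLBACK: discarded pending []; in_txn=False
Op 6: BEGIN: in_txn=True, pending={}
Final committed: {a=6, c=16, d=17, e=20}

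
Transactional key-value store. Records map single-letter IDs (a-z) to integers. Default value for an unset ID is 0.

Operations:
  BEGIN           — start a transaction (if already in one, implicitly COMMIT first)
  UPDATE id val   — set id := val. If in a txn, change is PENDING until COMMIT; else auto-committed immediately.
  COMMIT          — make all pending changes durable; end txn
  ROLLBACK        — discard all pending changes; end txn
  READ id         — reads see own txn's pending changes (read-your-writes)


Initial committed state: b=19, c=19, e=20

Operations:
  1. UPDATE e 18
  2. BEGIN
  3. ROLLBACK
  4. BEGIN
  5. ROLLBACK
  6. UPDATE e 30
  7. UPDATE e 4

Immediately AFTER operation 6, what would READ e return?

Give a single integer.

Answer: 30

Derivation:
Initial committed: {b=19, c=19, e=20}
Op 1: UPDATE e=18 (auto-commit; committed e=18)
Op 2: BEGIN: in_txn=True, pending={}
Op 3: ROLLBACK: discarded pending []; in_txn=False
Op 4: BEGIN: in_txn=True, pending={}
Op 5: ROLLBACK: discarded pending []; in_txn=False
Op 6: UPDATE e=30 (auto-commit; committed e=30)
After op 6: visible(e) = 30 (pending={}, committed={b=19, c=19, e=30})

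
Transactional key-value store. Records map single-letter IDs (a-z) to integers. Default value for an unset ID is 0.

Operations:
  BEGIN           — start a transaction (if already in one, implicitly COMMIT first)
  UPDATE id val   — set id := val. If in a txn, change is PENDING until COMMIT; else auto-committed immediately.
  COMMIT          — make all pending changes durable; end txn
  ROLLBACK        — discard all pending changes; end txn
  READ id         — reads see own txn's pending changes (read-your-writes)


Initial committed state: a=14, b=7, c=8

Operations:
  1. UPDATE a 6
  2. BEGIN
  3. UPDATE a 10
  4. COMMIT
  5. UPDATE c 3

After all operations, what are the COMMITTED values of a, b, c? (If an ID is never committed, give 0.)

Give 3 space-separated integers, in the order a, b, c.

Initial committed: {a=14, b=7, c=8}
Op 1: UPDATE a=6 (auto-commit; committed a=6)
Op 2: BEGIN: in_txn=True, pending={}
Op 3: UPDATE a=10 (pending; pending now {a=10})
Op 4: COMMIT: merged ['a'] into committed; committed now {a=10, b=7, c=8}
Op 5: UPDATE c=3 (auto-commit; committed c=3)
Final committed: {a=10, b=7, c=3}

Answer: 10 7 3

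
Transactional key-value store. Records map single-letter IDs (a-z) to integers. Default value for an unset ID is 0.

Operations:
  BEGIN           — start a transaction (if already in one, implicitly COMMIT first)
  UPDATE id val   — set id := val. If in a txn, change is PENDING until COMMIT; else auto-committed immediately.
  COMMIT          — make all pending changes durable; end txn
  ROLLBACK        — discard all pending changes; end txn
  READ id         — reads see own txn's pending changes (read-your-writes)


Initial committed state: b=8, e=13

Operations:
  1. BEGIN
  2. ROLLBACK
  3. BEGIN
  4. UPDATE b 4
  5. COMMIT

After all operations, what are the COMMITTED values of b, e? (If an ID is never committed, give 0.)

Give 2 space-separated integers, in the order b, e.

Initial committed: {b=8, e=13}
Op 1: BEGIN: in_txn=True, pending={}
Op 2: ROLLBACK: discarded pending []; in_txn=False
Op 3: BEGIN: in_txn=True, pending={}
Op 4: UPDATE b=4 (pending; pending now {b=4})
Op 5: COMMIT: merged ['b'] into committed; committed now {b=4, e=13}
Final committed: {b=4, e=13}

Answer: 4 13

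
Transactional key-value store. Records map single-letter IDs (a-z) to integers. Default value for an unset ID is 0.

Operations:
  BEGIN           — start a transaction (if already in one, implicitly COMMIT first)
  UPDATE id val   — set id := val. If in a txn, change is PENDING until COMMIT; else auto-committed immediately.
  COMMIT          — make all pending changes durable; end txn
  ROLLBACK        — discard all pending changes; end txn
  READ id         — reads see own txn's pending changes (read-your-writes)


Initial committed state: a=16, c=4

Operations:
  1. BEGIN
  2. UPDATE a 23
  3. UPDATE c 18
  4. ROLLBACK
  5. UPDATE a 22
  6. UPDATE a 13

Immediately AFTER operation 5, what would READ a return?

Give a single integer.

Initial committed: {a=16, c=4}
Op 1: BEGIN: in_txn=True, pending={}
Op 2: UPDATE a=23 (pending; pending now {a=23})
Op 3: UPDATE c=18 (pending; pending now {a=23, c=18})
Op 4: ROLLBACK: discarded pending ['a', 'c']; in_txn=False
Op 5: UPDATE a=22 (auto-commit; committed a=22)
After op 5: visible(a) = 22 (pending={}, committed={a=22, c=4})

Answer: 22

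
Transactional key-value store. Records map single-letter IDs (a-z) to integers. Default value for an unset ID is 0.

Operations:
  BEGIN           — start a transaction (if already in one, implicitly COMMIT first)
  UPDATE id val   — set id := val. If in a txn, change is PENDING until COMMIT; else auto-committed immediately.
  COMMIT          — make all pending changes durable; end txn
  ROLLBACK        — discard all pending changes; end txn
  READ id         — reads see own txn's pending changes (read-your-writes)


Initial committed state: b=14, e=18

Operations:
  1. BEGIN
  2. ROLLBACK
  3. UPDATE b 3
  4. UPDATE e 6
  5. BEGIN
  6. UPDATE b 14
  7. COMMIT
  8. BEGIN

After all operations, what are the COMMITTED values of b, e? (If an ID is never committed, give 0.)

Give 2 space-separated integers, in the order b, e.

Answer: 14 6

Derivation:
Initial committed: {b=14, e=18}
Op 1: BEGIN: in_txn=True, pending={}
Op 2: ROLLBACK: discarded pending []; in_txn=False
Op 3: UPDATE b=3 (auto-commit; committed b=3)
Op 4: UPDATE e=6 (auto-commit; committed e=6)
Op 5: BEGIN: in_txn=True, pending={}
Op 6: UPDATE b=14 (pending; pending now {b=14})
Op 7: COMMIT: merged ['b'] into committed; committed now {b=14, e=6}
Op 8: BEGIN: in_txn=True, pending={}
Final committed: {b=14, e=6}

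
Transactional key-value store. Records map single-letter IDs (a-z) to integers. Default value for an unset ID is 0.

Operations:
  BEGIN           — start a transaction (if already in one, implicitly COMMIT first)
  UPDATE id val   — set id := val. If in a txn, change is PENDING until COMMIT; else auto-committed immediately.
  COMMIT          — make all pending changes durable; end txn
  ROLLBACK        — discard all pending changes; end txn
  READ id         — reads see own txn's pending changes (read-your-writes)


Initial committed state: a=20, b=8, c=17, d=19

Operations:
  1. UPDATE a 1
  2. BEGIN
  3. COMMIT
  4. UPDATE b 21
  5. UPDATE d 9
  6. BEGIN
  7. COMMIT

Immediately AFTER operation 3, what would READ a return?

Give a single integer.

Initial committed: {a=20, b=8, c=17, d=19}
Op 1: UPDATE a=1 (auto-commit; committed a=1)
Op 2: BEGIN: in_txn=True, pending={}
Op 3: COMMIT: merged [] into committed; committed now {a=1, b=8, c=17, d=19}
After op 3: visible(a) = 1 (pending={}, committed={a=1, b=8, c=17, d=19})

Answer: 1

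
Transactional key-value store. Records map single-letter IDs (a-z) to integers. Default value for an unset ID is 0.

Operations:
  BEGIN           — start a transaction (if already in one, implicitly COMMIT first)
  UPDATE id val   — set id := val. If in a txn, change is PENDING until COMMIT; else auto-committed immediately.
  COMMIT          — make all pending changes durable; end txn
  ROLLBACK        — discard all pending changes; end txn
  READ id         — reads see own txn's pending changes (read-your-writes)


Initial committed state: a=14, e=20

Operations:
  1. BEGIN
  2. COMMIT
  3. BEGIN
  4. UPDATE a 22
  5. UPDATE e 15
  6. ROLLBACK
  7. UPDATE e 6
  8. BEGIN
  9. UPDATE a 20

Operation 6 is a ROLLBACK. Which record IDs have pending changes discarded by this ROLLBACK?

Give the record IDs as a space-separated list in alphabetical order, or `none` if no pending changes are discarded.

Initial committed: {a=14, e=20}
Op 1: BEGIN: in_txn=True, pending={}
Op 2: COMMIT: merged [] into committed; committed now {a=14, e=20}
Op 3: BEGIN: in_txn=True, pending={}
Op 4: UPDATE a=22 (pending; pending now {a=22})
Op 5: UPDATE e=15 (pending; pending now {a=22, e=15})
Op 6: ROLLBACK: discarded pending ['a', 'e']; in_txn=False
Op 7: UPDATE e=6 (auto-commit; committed e=6)
Op 8: BEGIN: in_txn=True, pending={}
Op 9: UPDATE a=20 (pending; pending now {a=20})
ROLLBACK at op 6 discards: ['a', 'e']

Answer: a e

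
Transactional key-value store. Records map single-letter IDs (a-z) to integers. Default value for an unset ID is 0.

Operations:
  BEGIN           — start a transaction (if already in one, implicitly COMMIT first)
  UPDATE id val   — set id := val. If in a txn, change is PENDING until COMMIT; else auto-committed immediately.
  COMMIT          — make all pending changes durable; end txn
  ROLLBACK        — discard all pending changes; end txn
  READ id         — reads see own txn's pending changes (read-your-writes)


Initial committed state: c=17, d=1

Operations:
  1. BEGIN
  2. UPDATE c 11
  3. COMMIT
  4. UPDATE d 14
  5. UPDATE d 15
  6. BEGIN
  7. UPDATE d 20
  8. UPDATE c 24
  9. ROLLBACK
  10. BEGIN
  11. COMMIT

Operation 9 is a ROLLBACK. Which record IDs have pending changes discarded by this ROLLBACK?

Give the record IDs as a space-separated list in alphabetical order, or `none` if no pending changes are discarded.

Answer: c d

Derivation:
Initial committed: {c=17, d=1}
Op 1: BEGIN: in_txn=True, pending={}
Op 2: UPDATE c=11 (pending; pending now {c=11})
Op 3: COMMIT: merged ['c'] into committed; committed now {c=11, d=1}
Op 4: UPDATE d=14 (auto-commit; committed d=14)
Op 5: UPDATE d=15 (auto-commit; committed d=15)
Op 6: BEGIN: in_txn=True, pending={}
Op 7: UPDATE d=20 (pending; pending now {d=20})
Op 8: UPDATE c=24 (pending; pending now {c=24, d=20})
Op 9: ROLLBACK: discarded pending ['c', 'd']; in_txn=False
Op 10: BEGIN: in_txn=True, pending={}
Op 11: COMMIT: merged [] into committed; committed now {c=11, d=15}
ROLLBACK at op 9 discards: ['c', 'd']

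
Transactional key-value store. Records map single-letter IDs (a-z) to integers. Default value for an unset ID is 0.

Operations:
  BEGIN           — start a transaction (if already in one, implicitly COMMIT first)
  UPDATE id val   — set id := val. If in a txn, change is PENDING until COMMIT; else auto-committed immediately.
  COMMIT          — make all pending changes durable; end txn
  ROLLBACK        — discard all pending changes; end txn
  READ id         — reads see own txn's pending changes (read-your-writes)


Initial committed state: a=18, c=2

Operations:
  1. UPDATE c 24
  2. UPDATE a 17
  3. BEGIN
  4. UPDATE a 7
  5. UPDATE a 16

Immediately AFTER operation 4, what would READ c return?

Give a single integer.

Answer: 24

Derivation:
Initial committed: {a=18, c=2}
Op 1: UPDATE c=24 (auto-commit; committed c=24)
Op 2: UPDATE a=17 (auto-commit; committed a=17)
Op 3: BEGIN: in_txn=True, pending={}
Op 4: UPDATE a=7 (pending; pending now {a=7})
After op 4: visible(c) = 24 (pending={a=7}, committed={a=17, c=24})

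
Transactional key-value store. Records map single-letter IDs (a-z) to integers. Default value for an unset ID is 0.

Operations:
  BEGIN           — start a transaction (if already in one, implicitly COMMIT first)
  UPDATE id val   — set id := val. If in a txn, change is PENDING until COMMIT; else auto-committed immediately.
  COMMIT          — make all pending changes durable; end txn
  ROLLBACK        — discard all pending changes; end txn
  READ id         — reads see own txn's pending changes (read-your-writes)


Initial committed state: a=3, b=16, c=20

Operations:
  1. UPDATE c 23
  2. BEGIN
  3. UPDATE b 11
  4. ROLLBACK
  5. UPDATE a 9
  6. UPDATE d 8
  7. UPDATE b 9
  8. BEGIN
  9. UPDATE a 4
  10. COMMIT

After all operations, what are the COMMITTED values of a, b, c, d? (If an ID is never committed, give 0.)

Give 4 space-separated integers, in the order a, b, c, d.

Initial committed: {a=3, b=16, c=20}
Op 1: UPDATE c=23 (auto-commit; committed c=23)
Op 2: BEGIN: in_txn=True, pending={}
Op 3: UPDATE b=11 (pending; pending now {b=11})
Op 4: ROLLBACK: discarded pending ['b']; in_txn=False
Op 5: UPDATE a=9 (auto-commit; committed a=9)
Op 6: UPDATE d=8 (auto-commit; committed d=8)
Op 7: UPDATE b=9 (auto-commit; committed b=9)
Op 8: BEGIN: in_txn=True, pending={}
Op 9: UPDATE a=4 (pending; pending now {a=4})
Op 10: COMMIT: merged ['a'] into committed; committed now {a=4, b=9, c=23, d=8}
Final committed: {a=4, b=9, c=23, d=8}

Answer: 4 9 23 8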